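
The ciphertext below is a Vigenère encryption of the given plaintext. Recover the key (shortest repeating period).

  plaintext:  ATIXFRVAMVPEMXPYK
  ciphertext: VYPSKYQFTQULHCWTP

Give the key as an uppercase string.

  i= 0: V-A = 21 → V
  i= 1: Y-T =  5 → F
  i= 2: P-I =  7 → H
  i= 3: S-X = 21 → V
  i= 4: K-F =  5 → F
  i= 5: Y-R =  7 → H
  i= 6: Q-V = 21 → V
  i= 7: F-A =  5 → F
  i= 8: T-M =  7 → H
  i= 9: Q-V = 21 → V
  i=10: U-P =  5 → F
  i=11: L-E =  7 → H
  i=12: H-M = 21 → V
  i=13: C-X =  5 → F
  i=14: W-P =  7 → H
  i=15: T-Y = 21 → V
  i=16: P-K =  5 → F
  shifts repeat with period 3: VFH

VFH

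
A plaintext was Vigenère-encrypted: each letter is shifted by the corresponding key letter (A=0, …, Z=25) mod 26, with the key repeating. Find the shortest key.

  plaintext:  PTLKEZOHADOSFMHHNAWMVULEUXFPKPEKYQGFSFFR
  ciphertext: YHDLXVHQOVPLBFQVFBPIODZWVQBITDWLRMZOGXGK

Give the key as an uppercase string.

  i= 0: Y-P =  9 → J
  i= 1: H-T = 14 → O
  i= 2: D-L = 18 → S
  i= 3: L-K =  1 → B
  i= 4: X-E = 19 → T
  i= 5: V-Z = 22 → W
  i= 6: H-O = 19 → T
  i= 7: Q-H =  9 → J
  i= 8: O-A = 14 → O
  i= 9: V-D = 18 → S
  i=10: P-O =  1 → B
  i=11: L-S = 19 → T
  i=12: B-F = 22 → W
  i=13: F-M = 19 → T
  i=14: Q-H =  9 → J
  i=15: V-H = 14 → O
  i=16: F-N = 18 → S
  i=17: B-A =  1 → B
  i=18: P-W = 19 → T
  i=19: I-M = 22 → W
  i=20: O-V = 19 → T
  i=21: D-U =  9 → J
  i=22: Z-L = 14 → O
  i=23: W-E = 18 → S
  i=24: V-U =  1 → B
  i=25: Q-X = 19 → T
  i=26: B-F = 22 → W
  i=27: I-P = 19 → T
  i=28: T-K =  9 → J
  i=29: D-P = 14 → O
  i=30: W-E = 18 → S
  i=31: L-K =  1 → B
  i=32: R-Y = 19 → T
  i=33: M-Q = 22 → W
  i=34: Z-G = 19 → T
  i=35: O-F =  9 → J
  i=36: G-S = 14 → O
  i=37: X-F = 18 → S
  i=38: G-F =  1 → B
  i=39: K-R = 19 → T
  shifts repeat with period 7: JOSBTWT

JOSBTWT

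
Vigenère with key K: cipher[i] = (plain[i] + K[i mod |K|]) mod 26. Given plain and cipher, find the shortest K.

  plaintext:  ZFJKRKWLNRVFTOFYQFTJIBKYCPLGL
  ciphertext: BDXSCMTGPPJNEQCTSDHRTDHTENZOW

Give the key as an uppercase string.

  i= 0: B-Z =  2 → C
  i= 1: D-F = 24 → Y
  i= 2: X-J = 14 → O
  i= 3: S-K =  8 → I
  i= 4: C-R = 11 → L
  i= 5: M-K =  2 → C
  i= 6: T-W = 23 → X
  i= 7: G-L = 21 → V
  i= 8: P-N =  2 → C
  i= 9: P-R = 24 → Y
  i=10: J-V = 14 → O
  i=11: N-F =  8 → I
  i=12: E-T = 11 → L
  i=13: Q-O =  2 → C
  i=14: C-F = 23 → X
  i=15: T-Y = 21 → V
  i=16: S-Q =  2 → C
  i=17: D-F = 24 → Y
  i=18: H-T = 14 → O
  i=19: R-J =  8 → I
  i=20: T-I = 11 → L
  i=21: D-B =  2 → C
  i=22: H-K = 23 → X
  i=23: T-Y = 21 → V
  i=24: E-C =  2 → C
  i=25: N-P = 24 → Y
  i=26: Z-L = 14 → O
  i=27: O-G =  8 → I
  i=28: W-L = 11 → L
  shifts repeat with period 8: CYOILCXV

CYOILCXV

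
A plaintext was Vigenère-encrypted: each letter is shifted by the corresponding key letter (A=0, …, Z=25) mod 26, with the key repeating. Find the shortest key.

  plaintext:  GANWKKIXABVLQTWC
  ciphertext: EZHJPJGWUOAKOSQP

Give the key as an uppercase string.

YZUNFZ

  i= 0: E-G = 24 → Y
  i= 1: Z-A = 25 → Z
  i= 2: H-N = 20 → U
  i= 3: J-W = 13 → N
  i= 4: P-K =  5 → F
  i= 5: J-K = 25 → Z
  i= 6: G-I = 24 → Y
  i= 7: W-X = 25 → Z
  i= 8: U-A = 20 → U
  i= 9: O-B = 13 → N
  i=10: A-V =  5 → F
  i=11: K-L = 25 → Z
  i=12: O-Q = 24 → Y
  i=13: S-T = 25 → Z
  i=14: Q-W = 20 → U
  i=15: P-C = 13 → N
  shifts repeat with period 6: YZUNFZ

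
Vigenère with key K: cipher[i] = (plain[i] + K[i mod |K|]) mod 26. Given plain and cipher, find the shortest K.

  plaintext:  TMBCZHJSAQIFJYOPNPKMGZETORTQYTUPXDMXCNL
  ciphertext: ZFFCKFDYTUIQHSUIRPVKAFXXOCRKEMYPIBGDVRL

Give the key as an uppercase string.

  i= 0: Z-T =  6 → G
  i= 1: F-M = 19 → T
  i= 2: F-B =  4 → E
  i= 3: C-C =  0 → A
  i= 4: K-Z = 11 → L
  i= 5: F-H = 24 → Y
  i= 6: D-J = 20 → U
  i= 7: Y-S =  6 → G
  i= 8: T-A = 19 → T
  i= 9: U-Q =  4 → E
  i=10: I-I =  0 → A
  i=11: Q-F = 11 → L
  i=12: H-J = 24 → Y
  i=13: S-Y = 20 → U
  i=14: U-O =  6 → G
  i=15: I-P = 19 → T
  i=16: R-N =  4 → E
  i=17: P-P =  0 → A
  i=18: V-K = 11 → L
  i=19: K-M = 24 → Y
  i=20: A-G = 20 → U
  i=21: F-Z =  6 → G
  i=22: X-E = 19 → T
  i=23: X-T =  4 → E
  i=24: O-O =  0 → A
  i=25: C-R = 11 → L
  i=26: R-T = 24 → Y
  i=27: K-Q = 20 → U
  i=28: E-Y =  6 → G
  i=29: M-T = 19 → T
  i=30: Y-U =  4 → E
  i=31: P-P =  0 → A
  i=32: I-X = 11 → L
  i=33: B-D = 24 → Y
  i=34: G-M = 20 → U
  i=35: D-X =  6 → G
  i=36: V-C = 19 → T
  i=37: R-N =  4 → E
  i=38: L-L =  0 → A
  shifts repeat with period 7: GTEALYU

GTEALYU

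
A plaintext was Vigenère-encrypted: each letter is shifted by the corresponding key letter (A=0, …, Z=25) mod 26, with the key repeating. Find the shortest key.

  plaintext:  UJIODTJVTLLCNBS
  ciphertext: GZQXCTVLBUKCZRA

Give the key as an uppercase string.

  i= 0: G-U = 12 → M
  i= 1: Z-J = 16 → Q
  i= 2: Q-I =  8 → I
  i= 3: X-O =  9 → J
  i= 4: C-D = 25 → Z
  i= 5: T-T =  0 → A
  i= 6: V-J = 12 → M
  i= 7: L-V = 16 → Q
  i= 8: B-T =  8 → I
  i= 9: U-L =  9 → J
  i=10: K-L = 25 → Z
  i=11: C-C =  0 → A
  i=12: Z-N = 12 → M
  i=13: R-B = 16 → Q
  i=14: A-S =  8 → I
  shifts repeat with period 6: MQIJZA

MQIJZA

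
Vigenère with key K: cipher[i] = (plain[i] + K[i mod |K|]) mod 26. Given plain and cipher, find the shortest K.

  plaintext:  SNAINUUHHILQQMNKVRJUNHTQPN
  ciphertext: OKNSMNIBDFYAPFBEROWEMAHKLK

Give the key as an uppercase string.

  i= 0: O-S = 22 → W
  i= 1: K-N = 23 → X
  i= 2: N-A = 13 → N
  i= 3: S-I = 10 → K
  i= 4: M-N = 25 → Z
  i= 5: N-U = 19 → T
  i= 6: I-U = 14 → O
  i= 7: B-H = 20 → U
  i= 8: D-H = 22 → W
  i= 9: F-I = 23 → X
  i=10: Y-L = 13 → N
  i=11: A-Q = 10 → K
  i=12: P-Q = 25 → Z
  i=13: F-M = 19 → T
  i=14: B-N = 14 → O
  i=15: E-K = 20 → U
  i=16: R-V = 22 → W
  i=17: O-R = 23 → X
  i=18: W-J = 13 → N
  i=19: E-U = 10 → K
  i=20: M-N = 25 → Z
  i=21: A-H = 19 → T
  i=22: H-T = 14 → O
  i=23: K-Q = 20 → U
  i=24: L-P = 22 → W
  i=25: K-N = 23 → X
  shifts repeat with period 8: WXNKZTOU

WXNKZTOU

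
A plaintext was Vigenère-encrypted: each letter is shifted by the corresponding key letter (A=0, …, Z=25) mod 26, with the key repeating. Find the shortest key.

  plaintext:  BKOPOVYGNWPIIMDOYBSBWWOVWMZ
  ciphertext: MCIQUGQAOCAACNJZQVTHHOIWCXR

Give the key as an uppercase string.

  i= 0: M-B = 11 → L
  i= 1: C-K = 18 → S
  i= 2: I-O = 20 → U
  i= 3: Q-P =  1 → B
  i= 4: U-O =  6 → G
  i= 5: G-V = 11 → L
  i= 6: Q-Y = 18 → S
  i= 7: A-G = 20 → U
  i= 8: O-N =  1 → B
  i= 9: C-W =  6 → G
  i=10: A-P = 11 → L
  i=11: A-I = 18 → S
  i=12: C-I = 20 → U
  i=13: N-M =  1 → B
  i=14: J-D =  6 → G
  i=15: Z-O = 11 → L
  i=16: Q-Y = 18 → S
  i=17: V-B = 20 → U
  i=18: T-S =  1 → B
  i=19: H-B =  6 → G
  i=20: H-W = 11 → L
  i=21: O-W = 18 → S
  i=22: I-O = 20 → U
  i=23: W-V =  1 → B
  i=24: C-W =  6 → G
  i=25: X-M = 11 → L
  i=26: R-Z = 18 → S
  shifts repeat with period 5: LSUBG

LSUBG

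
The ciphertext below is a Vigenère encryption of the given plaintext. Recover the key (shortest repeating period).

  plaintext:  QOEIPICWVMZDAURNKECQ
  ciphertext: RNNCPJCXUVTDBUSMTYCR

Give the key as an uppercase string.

  i= 0: R-Q =  1 → B
  i= 1: N-O = 25 → Z
  i= 2: N-E =  9 → J
  i= 3: C-I = 20 → U
  i= 4: P-P =  0 → A
  i= 5: J-I =  1 → B
  i= 6: C-C =  0 → A
  i= 7: X-W =  1 → B
  i= 8: U-V = 25 → Z
  i= 9: V-M =  9 → J
  i=10: T-Z = 20 → U
  i=11: D-D =  0 → A
  i=12: B-A =  1 → B
  i=13: U-U =  0 → A
  i=14: S-R =  1 → B
  i=15: M-N = 25 → Z
  i=16: T-K =  9 → J
  i=17: Y-E = 20 → U
  i=18: C-C =  0 → A
  i=19: R-Q =  1 → B
  shifts repeat with period 7: BZJUABA

BZJUABA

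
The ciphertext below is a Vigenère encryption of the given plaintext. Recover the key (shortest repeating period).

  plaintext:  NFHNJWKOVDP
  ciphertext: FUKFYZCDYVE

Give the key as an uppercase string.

  i= 0: F-N = 18 → S
  i= 1: U-F = 15 → P
  i= 2: K-H =  3 → D
  i= 3: F-N = 18 → S
  i= 4: Y-J = 15 → P
  i= 5: Z-W =  3 → D
  i= 6: C-K = 18 → S
  i= 7: D-O = 15 → P
  i= 8: Y-V =  3 → D
  i= 9: V-D = 18 → S
  i=10: E-P = 15 → P
  shifts repeat with period 3: SPD

SPD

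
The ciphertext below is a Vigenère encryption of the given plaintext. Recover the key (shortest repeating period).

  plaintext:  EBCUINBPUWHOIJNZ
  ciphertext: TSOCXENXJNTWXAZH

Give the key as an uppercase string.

  i= 0: T-E = 15 → P
  i= 1: S-B = 17 → R
  i= 2: O-C = 12 → M
  i= 3: C-U =  8 → I
  i= 4: X-I = 15 → P
  i= 5: E-N = 17 → R
  i= 6: N-B = 12 → M
  i= 7: X-P =  8 → I
  i= 8: J-U = 15 → P
  i= 9: N-W = 17 → R
  i=10: T-H = 12 → M
  i=11: W-O =  8 → I
  i=12: X-I = 15 → P
  i=13: A-J = 17 → R
  i=14: Z-N = 12 → M
  i=15: H-Z =  8 → I
  shifts repeat with period 4: PRMI

PRMI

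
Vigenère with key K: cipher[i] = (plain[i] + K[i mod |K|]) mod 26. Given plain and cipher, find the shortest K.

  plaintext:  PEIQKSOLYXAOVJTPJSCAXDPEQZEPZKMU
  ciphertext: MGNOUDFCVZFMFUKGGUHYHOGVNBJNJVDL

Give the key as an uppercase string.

XCFYKLRR

  i= 0: M-P = 23 → X
  i= 1: G-E =  2 → C
  i= 2: N-I =  5 → F
  i= 3: O-Q = 24 → Y
  i= 4: U-K = 10 → K
  i= 5: D-S = 11 → L
  i= 6: F-O = 17 → R
  i= 7: C-L = 17 → R
  i= 8: V-Y = 23 → X
  i= 9: Z-X =  2 → C
  i=10: F-A =  5 → F
  i=11: M-O = 24 → Y
  i=12: F-V = 10 → K
  i=13: U-J = 11 → L
  i=14: K-T = 17 → R
  i=15: G-P = 17 → R
  i=16: G-J = 23 → X
  i=17: U-S =  2 → C
  i=18: H-C =  5 → F
  i=19: Y-A = 24 → Y
  i=20: H-X = 10 → K
  i=21: O-D = 11 → L
  i=22: G-P = 17 → R
  i=23: V-E = 17 → R
  i=24: N-Q = 23 → X
  i=25: B-Z =  2 → C
  i=26: J-E =  5 → F
  i=27: N-P = 24 → Y
  i=28: J-Z = 10 → K
  i=29: V-K = 11 → L
  i=30: D-M = 17 → R
  i=31: L-U = 17 → R
  shifts repeat with period 8: XCFYKLRR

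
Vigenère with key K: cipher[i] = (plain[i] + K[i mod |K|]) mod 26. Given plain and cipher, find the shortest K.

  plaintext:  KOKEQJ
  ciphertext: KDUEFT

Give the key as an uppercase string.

  i= 0: K-K =  0 → A
  i= 1: D-O = 15 → P
  i= 2: U-K = 10 → K
  i= 3: E-E =  0 → A
  i= 4: F-Q = 15 → P
  i= 5: T-J = 10 → K
  shifts repeat with period 3: APK

APK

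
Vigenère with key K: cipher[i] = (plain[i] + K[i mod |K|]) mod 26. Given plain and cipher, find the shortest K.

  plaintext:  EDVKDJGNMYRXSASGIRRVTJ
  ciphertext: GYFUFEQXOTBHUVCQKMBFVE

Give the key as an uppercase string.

  i= 0: G-E =  2 → C
  i= 1: Y-D = 21 → V
  i= 2: F-V = 10 → K
  i= 3: U-K = 10 → K
  i= 4: F-D =  2 → C
  i= 5: E-J = 21 → V
  i= 6: Q-G = 10 → K
  i= 7: X-N = 10 → K
  i= 8: O-M =  2 → C
  i= 9: T-Y = 21 → V
  i=10: B-R = 10 → K
  i=11: H-X = 10 → K
  i=12: U-S =  2 → C
  i=13: V-A = 21 → V
  i=14: C-S = 10 → K
  i=15: Q-G = 10 → K
  i=16: K-I =  2 → C
  i=17: M-R = 21 → V
  i=18: B-R = 10 → K
  i=19: F-V = 10 → K
  i=20: V-T =  2 → C
  i=21: E-J = 21 → V
  shifts repeat with period 4: CVKK

CVKK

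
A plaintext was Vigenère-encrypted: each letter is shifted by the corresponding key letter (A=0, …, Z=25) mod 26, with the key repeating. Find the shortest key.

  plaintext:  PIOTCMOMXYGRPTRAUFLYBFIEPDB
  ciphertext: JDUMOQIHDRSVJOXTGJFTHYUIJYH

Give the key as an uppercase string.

  i= 0: J-P = 20 → U
  i= 1: D-I = 21 → V
  i= 2: U-O =  6 → G
  i= 3: M-T = 19 → T
  i= 4: O-C = 12 → M
  i= 5: Q-M =  4 → E
  i= 6: I-O = 20 → U
  i= 7: H-M = 21 → V
  i= 8: D-X =  6 → G
  i= 9: R-Y = 19 → T
  i=10: S-G = 12 → M
  i=11: V-R =  4 → E
  i=12: J-P = 20 → U
  i=13: O-T = 21 → V
  i=14: X-R =  6 → G
  i=15: T-A = 19 → T
  i=16: G-U = 12 → M
  i=17: J-F =  4 → E
  i=18: F-L = 20 → U
  i=19: T-Y = 21 → V
  i=20: H-B =  6 → G
  i=21: Y-F = 19 → T
  i=22: U-I = 12 → M
  i=23: I-E =  4 → E
  i=24: J-P = 20 → U
  i=25: Y-D = 21 → V
  i=26: H-B =  6 → G
  shifts repeat with period 6: UVGTME

UVGTME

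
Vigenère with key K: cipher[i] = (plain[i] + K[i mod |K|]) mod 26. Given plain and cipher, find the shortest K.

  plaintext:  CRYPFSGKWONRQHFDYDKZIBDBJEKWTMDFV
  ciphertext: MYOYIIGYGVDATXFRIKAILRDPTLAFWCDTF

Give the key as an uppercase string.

  i= 0: M-C = 10 → K
  i= 1: Y-R =  7 → H
  i= 2: O-Y = 16 → Q
  i= 3: Y-P =  9 → J
  i= 4: I-F =  3 → D
  i= 5: I-S = 16 → Q
  i= 6: G-G =  0 → A
  i= 7: Y-K = 14 → O
  i= 8: G-W = 10 → K
  i= 9: V-O =  7 → H
  i=10: D-N = 16 → Q
  i=11: A-R =  9 → J
  i=12: T-Q =  3 → D
  i=13: X-H = 16 → Q
  i=14: F-F =  0 → A
  i=15: R-D = 14 → O
  i=16: I-Y = 10 → K
  i=17: K-D =  7 → H
  i=18: A-K = 16 → Q
  i=19: I-Z =  9 → J
  i=20: L-I =  3 → D
  i=21: R-B = 16 → Q
  i=22: D-D =  0 → A
  i=23: P-B = 14 → O
  i=24: T-J = 10 → K
  i=25: L-E =  7 → H
  i=26: A-K = 16 → Q
  i=27: F-W =  9 → J
  i=28: W-T =  3 → D
  i=29: C-M = 16 → Q
  i=30: D-D =  0 → A
  i=31: T-F = 14 → O
  i=32: F-V = 10 → K
  shifts repeat with period 8: KHQJDQAO

KHQJDQAO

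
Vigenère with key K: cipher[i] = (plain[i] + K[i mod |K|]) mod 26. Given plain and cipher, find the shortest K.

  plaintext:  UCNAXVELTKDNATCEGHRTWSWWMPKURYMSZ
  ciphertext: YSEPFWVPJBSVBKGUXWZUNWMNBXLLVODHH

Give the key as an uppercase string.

  i= 0: Y-U =  4 → E
  i= 1: S-C = 16 → Q
  i= 2: E-N = 17 → R
  i= 3: P-A = 15 → P
  i= 4: F-X =  8 → I
  i= 5: W-V =  1 → B
  i= 6: V-E = 17 → R
  i= 7: P-L =  4 → E
  i= 8: J-T = 16 → Q
  i= 9: B-K = 17 → R
  i=10: S-D = 15 → P
  i=11: V-N =  8 → I
  i=12: B-A =  1 → B
  i=13: K-T = 17 → R
  i=14: G-C =  4 → E
  i=15: U-E = 16 → Q
  i=16: X-G = 17 → R
  i=17: W-H = 15 → P
  i=18: Z-R =  8 → I
  i=19: U-T =  1 → B
  i=20: N-W = 17 → R
  i=21: W-S =  4 → E
  i=22: M-W = 16 → Q
  i=23: N-W = 17 → R
  i=24: B-M = 15 → P
  i=25: X-P =  8 → I
  i=26: L-K =  1 → B
  i=27: L-U = 17 → R
  i=28: V-R =  4 → E
  i=29: O-Y = 16 → Q
  i=30: D-M = 17 → R
  i=31: H-S = 15 → P
  i=32: H-Z =  8 → I
  shifts repeat with period 7: EQRPIBR

EQRPIBR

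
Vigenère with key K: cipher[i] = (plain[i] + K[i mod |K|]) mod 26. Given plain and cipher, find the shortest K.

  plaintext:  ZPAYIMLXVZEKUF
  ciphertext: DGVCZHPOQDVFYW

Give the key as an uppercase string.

ERV

  i= 0: D-Z =  4 → E
  i= 1: G-P = 17 → R
  i= 2: V-A = 21 → V
  i= 3: C-Y =  4 → E
  i= 4: Z-I = 17 → R
  i= 5: H-M = 21 → V
  i= 6: P-L =  4 → E
  i= 7: O-X = 17 → R
  i= 8: Q-V = 21 → V
  i= 9: D-Z =  4 → E
  i=10: V-E = 17 → R
  i=11: F-K = 21 → V
  i=12: Y-U =  4 → E
  i=13: W-F = 17 → R
  shifts repeat with period 3: ERV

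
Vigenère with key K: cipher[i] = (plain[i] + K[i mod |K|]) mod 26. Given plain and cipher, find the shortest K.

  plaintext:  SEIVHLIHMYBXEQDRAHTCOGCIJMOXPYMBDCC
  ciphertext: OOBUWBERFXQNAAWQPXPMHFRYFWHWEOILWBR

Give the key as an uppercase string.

WKTZPQ

  i= 0: O-S = 22 → W
  i= 1: O-E = 10 → K
  i= 2: B-I = 19 → T
  i= 3: U-V = 25 → Z
  i= 4: W-H = 15 → P
  i= 5: B-L = 16 → Q
  i= 6: E-I = 22 → W
  i= 7: R-H = 10 → K
  i= 8: F-M = 19 → T
  i= 9: X-Y = 25 → Z
  i=10: Q-B = 15 → P
  i=11: N-X = 16 → Q
  i=12: A-E = 22 → W
  i=13: A-Q = 10 → K
  i=14: W-D = 19 → T
  i=15: Q-R = 25 → Z
  i=16: P-A = 15 → P
  i=17: X-H = 16 → Q
  i=18: P-T = 22 → W
  i=19: M-C = 10 → K
  i=20: H-O = 19 → T
  i=21: F-G = 25 → Z
  i=22: R-C = 15 → P
  i=23: Y-I = 16 → Q
  i=24: F-J = 22 → W
  i=25: W-M = 10 → K
  i=26: H-O = 19 → T
  i=27: W-X = 25 → Z
  i=28: E-P = 15 → P
  i=29: O-Y = 16 → Q
  i=30: I-M = 22 → W
  i=31: L-B = 10 → K
  i=32: W-D = 19 → T
  i=33: B-C = 25 → Z
  i=34: R-C = 15 → P
  shifts repeat with period 6: WKTZPQ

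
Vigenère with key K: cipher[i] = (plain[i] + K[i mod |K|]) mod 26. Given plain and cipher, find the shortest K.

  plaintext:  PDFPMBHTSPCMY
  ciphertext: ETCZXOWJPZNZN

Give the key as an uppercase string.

  i= 0: E-P = 15 → P
  i= 1: T-D = 16 → Q
  i= 2: C-F = 23 → X
  i= 3: Z-P = 10 → K
  i= 4: X-M = 11 → L
  i= 5: O-B = 13 → N
  i= 6: W-H = 15 → P
  i= 7: J-T = 16 → Q
  i= 8: P-S = 23 → X
  i= 9: Z-P = 10 → K
  i=10: N-C = 11 → L
  i=11: Z-M = 13 → N
  i=12: N-Y = 15 → P
  shifts repeat with period 6: PQXKLN

PQXKLN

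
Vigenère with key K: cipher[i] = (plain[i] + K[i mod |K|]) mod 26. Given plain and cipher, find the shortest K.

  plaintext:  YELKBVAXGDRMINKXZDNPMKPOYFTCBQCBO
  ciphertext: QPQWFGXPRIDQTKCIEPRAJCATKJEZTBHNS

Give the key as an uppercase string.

SLFMELX

  i= 0: Q-Y = 18 → S
  i= 1: P-E = 11 → L
  i= 2: Q-L =  5 → F
  i= 3: W-K = 12 → M
  i= 4: F-B =  4 → E
  i= 5: G-V = 11 → L
  i= 6: X-A = 23 → X
  i= 7: P-X = 18 → S
  i= 8: R-G = 11 → L
  i= 9: I-D =  5 → F
  i=10: D-R = 12 → M
  i=11: Q-M =  4 → E
  i=12: T-I = 11 → L
  i=13: K-N = 23 → X
  i=14: C-K = 18 → S
  i=15: I-X = 11 → L
  i=16: E-Z =  5 → F
  i=17: P-D = 12 → M
  i=18: R-N =  4 → E
  i=19: A-P = 11 → L
  i=20: J-M = 23 → X
  i=21: C-K = 18 → S
  i=22: A-P = 11 → L
  i=23: T-O =  5 → F
  i=24: K-Y = 12 → M
  i=25: J-F =  4 → E
  i=26: E-T = 11 → L
  i=27: Z-C = 23 → X
  i=28: T-B = 18 → S
  i=29: B-Q = 11 → L
  i=30: H-C =  5 → F
  i=31: N-B = 12 → M
  i=32: S-O =  4 → E
  shifts repeat with period 7: SLFMELX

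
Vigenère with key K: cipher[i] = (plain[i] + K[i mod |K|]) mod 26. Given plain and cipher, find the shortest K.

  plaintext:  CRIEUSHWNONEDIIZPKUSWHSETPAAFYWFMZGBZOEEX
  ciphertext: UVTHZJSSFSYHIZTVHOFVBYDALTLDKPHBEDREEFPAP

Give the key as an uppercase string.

  i= 0: U-C = 18 → S
  i= 1: V-R =  4 → E
  i= 2: T-I = 11 → L
  i= 3: H-E =  3 → D
  i= 4: Z-U =  5 → F
  i= 5: J-S = 17 → R
  i= 6: S-H = 11 → L
  i= 7: S-W = 22 → W
  i= 8: F-N = 18 → S
  i= 9: S-O =  4 → E
  i=10: Y-N = 11 → L
  i=11: H-E =  3 → D
  i=12: I-D =  5 → F
  i=13: Z-I = 17 → R
  i=14: T-I = 11 → L
  i=15: V-Z = 22 → W
  i=16: H-P = 18 → S
  i=17: O-K =  4 → E
  i=18: F-U = 11 → L
  i=19: V-S =  3 → D
  i=20: B-W =  5 → F
  i=21: Y-H = 17 → R
  i=22: D-S = 11 → L
  i=23: A-E = 22 → W
  i=24: L-T = 18 → S
  i=25: T-P =  4 → E
  i=26: L-A = 11 → L
  i=27: D-A =  3 → D
  i=28: K-F =  5 → F
  i=29: P-Y = 17 → R
  i=30: H-W = 11 → L
  i=31: B-F = 22 → W
  i=32: E-M = 18 → S
  i=33: D-Z =  4 → E
  i=34: R-G = 11 → L
  i=35: E-B =  3 → D
  i=36: E-Z =  5 → F
  i=37: F-O = 17 → R
  i=38: P-E = 11 → L
  i=39: A-E = 22 → W
  i=40: P-X = 18 → S
  shifts repeat with period 8: SELDFRLW

SELDFRLW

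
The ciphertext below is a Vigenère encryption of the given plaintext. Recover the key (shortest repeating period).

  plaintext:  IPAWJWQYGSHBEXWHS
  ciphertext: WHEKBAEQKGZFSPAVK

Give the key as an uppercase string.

  i= 0: W-I = 14 → O
  i= 1: H-P = 18 → S
  i= 2: E-A =  4 → E
  i= 3: K-W = 14 → O
  i= 4: B-J = 18 → S
  i= 5: A-W =  4 → E
  i= 6: E-Q = 14 → O
  i= 7: Q-Y = 18 → S
  i= 8: K-G =  4 → E
  i= 9: G-S = 14 → O
  i=10: Z-H = 18 → S
  i=11: F-B =  4 → E
  i=12: S-E = 14 → O
  i=13: P-X = 18 → S
  i=14: A-W =  4 → E
  i=15: V-H = 14 → O
  i=16: K-S = 18 → S
  shifts repeat with period 3: OSE

OSE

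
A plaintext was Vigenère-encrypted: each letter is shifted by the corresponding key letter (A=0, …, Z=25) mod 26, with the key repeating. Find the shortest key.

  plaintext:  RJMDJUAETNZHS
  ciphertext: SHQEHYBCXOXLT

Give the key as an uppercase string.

  i= 0: S-R =  1 → B
  i= 1: H-J = 24 → Y
  i= 2: Q-M =  4 → E
  i= 3: E-D =  1 → B
  i= 4: H-J = 24 → Y
  i= 5: Y-U =  4 → E
  i= 6: B-A =  1 → B
  i= 7: C-E = 24 → Y
  i= 8: X-T =  4 → E
  i= 9: O-N =  1 → B
  i=10: X-Z = 24 → Y
  i=11: L-H =  4 → E
  i=12: T-S =  1 → B
  shifts repeat with period 3: BYE

BYE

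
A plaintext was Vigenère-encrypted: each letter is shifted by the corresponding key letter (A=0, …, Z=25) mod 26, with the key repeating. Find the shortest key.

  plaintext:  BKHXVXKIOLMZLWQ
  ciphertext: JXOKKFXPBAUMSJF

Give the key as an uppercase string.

INHNP

  i= 0: J-B =  8 → I
  i= 1: X-K = 13 → N
  i= 2: O-H =  7 → H
  i= 3: K-X = 13 → N
  i= 4: K-V = 15 → P
  i= 5: F-X =  8 → I
  i= 6: X-K = 13 → N
  i= 7: P-I =  7 → H
  i= 8: B-O = 13 → N
  i= 9: A-L = 15 → P
  i=10: U-M =  8 → I
  i=11: M-Z = 13 → N
  i=12: S-L =  7 → H
  i=13: J-W = 13 → N
  i=14: F-Q = 15 → P
  shifts repeat with period 5: INHNP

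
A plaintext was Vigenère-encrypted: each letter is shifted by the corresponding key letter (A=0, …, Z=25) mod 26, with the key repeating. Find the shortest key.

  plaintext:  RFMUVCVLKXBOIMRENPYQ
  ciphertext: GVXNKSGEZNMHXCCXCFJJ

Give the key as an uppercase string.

  i= 0: G-R = 15 → P
  i= 1: V-F = 16 → Q
  i= 2: X-M = 11 → L
  i= 3: N-U = 19 → T
  i= 4: K-V = 15 → P
  i= 5: S-C = 16 → Q
  i= 6: G-V = 11 → L
  i= 7: E-L = 19 → T
  i= 8: Z-K = 15 → P
  i= 9: N-X = 16 → Q
  i=10: M-B = 11 → L
  i=11: H-O = 19 → T
  i=12: X-I = 15 → P
  i=13: C-M = 16 → Q
  i=14: C-R = 11 → L
  i=15: X-E = 19 → T
  i=16: C-N = 15 → P
  i=17: F-P = 16 → Q
  i=18: J-Y = 11 → L
  i=19: J-Q = 19 → T
  shifts repeat with period 4: PQLT

PQLT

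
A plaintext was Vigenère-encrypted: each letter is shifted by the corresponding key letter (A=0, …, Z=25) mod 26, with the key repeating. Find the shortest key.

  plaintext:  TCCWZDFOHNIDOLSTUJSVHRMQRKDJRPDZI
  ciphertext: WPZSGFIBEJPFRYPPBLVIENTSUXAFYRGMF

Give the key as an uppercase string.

DNXWHC

  i= 0: W-T =  3 → D
  i= 1: P-C = 13 → N
  i= 2: Z-C = 23 → X
  i= 3: S-W = 22 → W
  i= 4: G-Z =  7 → H
  i= 5: F-D =  2 → C
  i= 6: I-F =  3 → D
  i= 7: B-O = 13 → N
  i= 8: E-H = 23 → X
  i= 9: J-N = 22 → W
  i=10: P-I =  7 → H
  i=11: F-D =  2 → C
  i=12: R-O =  3 → D
  i=13: Y-L = 13 → N
  i=14: P-S = 23 → X
  i=15: P-T = 22 → W
  i=16: B-U =  7 → H
  i=17: L-J =  2 → C
  i=18: V-S =  3 → D
  i=19: I-V = 13 → N
  i=20: E-H = 23 → X
  i=21: N-R = 22 → W
  i=22: T-M =  7 → H
  i=23: S-Q =  2 → C
  i=24: U-R =  3 → D
  i=25: X-K = 13 → N
  i=26: A-D = 23 → X
  i=27: F-J = 22 → W
  i=28: Y-R =  7 → H
  i=29: R-P =  2 → C
  i=30: G-D =  3 → D
  i=31: M-Z = 13 → N
  i=32: F-I = 23 → X
  shifts repeat with period 6: DNXWHC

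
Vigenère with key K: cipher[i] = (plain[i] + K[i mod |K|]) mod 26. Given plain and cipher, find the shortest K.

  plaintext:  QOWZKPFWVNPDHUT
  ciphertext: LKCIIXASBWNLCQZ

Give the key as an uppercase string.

VWGJYI

  i= 0: L-Q = 21 → V
  i= 1: K-O = 22 → W
  i= 2: C-W =  6 → G
  i= 3: I-Z =  9 → J
  i= 4: I-K = 24 → Y
  i= 5: X-P =  8 → I
  i= 6: A-F = 21 → V
  i= 7: S-W = 22 → W
  i= 8: B-V =  6 → G
  i= 9: W-N =  9 → J
  i=10: N-P = 24 → Y
  i=11: L-D =  8 → I
  i=12: C-H = 21 → V
  i=13: Q-U = 22 → W
  i=14: Z-T =  6 → G
  shifts repeat with period 6: VWGJYI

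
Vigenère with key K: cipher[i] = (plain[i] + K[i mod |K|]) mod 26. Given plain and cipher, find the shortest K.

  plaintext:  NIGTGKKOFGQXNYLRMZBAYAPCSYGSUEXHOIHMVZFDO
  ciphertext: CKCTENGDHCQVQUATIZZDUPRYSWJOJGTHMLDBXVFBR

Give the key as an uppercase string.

PCWAYDW

  i= 0: C-N = 15 → P
  i= 1: K-I =  2 → C
  i= 2: C-G = 22 → W
  i= 3: T-T =  0 → A
  i= 4: E-G = 24 → Y
  i= 5: N-K =  3 → D
  i= 6: G-K = 22 → W
  i= 7: D-O = 15 → P
  i= 8: H-F =  2 → C
  i= 9: C-G = 22 → W
  i=10: Q-Q =  0 → A
  i=11: V-X = 24 → Y
  i=12: Q-N =  3 → D
  i=13: U-Y = 22 → W
  i=14: A-L = 15 → P
  i=15: T-R =  2 → C
  i=16: I-M = 22 → W
  i=17: Z-Z =  0 → A
  i=18: Z-B = 24 → Y
  i=19: D-A =  3 → D
  i=20: U-Y = 22 → W
  i=21: P-A = 15 → P
  i=22: R-P =  2 → C
  i=23: Y-C = 22 → W
  i=24: S-S =  0 → A
  i=25: W-Y = 24 → Y
  i=26: J-G =  3 → D
  i=27: O-S = 22 → W
  i=28: J-U = 15 → P
  i=29: G-E =  2 → C
  i=30: T-X = 22 → W
  i=31: H-H =  0 → A
  i=32: M-O = 24 → Y
  i=33: L-I =  3 → D
  i=34: D-H = 22 → W
  i=35: B-M = 15 → P
  i=36: X-V =  2 → C
  i=37: V-Z = 22 → W
  i=38: F-F =  0 → A
  i=39: B-D = 24 → Y
  i=40: R-O =  3 → D
  shifts repeat with period 7: PCWAYDW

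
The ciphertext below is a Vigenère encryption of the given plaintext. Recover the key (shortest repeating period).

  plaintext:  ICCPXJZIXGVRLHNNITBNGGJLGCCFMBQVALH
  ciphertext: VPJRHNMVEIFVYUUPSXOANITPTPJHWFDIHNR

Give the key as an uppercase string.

NNHCKE

  i= 0: V-I = 13 → N
  i= 1: P-C = 13 → N
  i= 2: J-C =  7 → H
  i= 3: R-P =  2 → C
  i= 4: H-X = 10 → K
  i= 5: N-J =  4 → E
  i= 6: M-Z = 13 → N
  i= 7: V-I = 13 → N
  i= 8: E-X =  7 → H
  i= 9: I-G =  2 → C
  i=10: F-V = 10 → K
  i=11: V-R =  4 → E
  i=12: Y-L = 13 → N
  i=13: U-H = 13 → N
  i=14: U-N =  7 → H
  i=15: P-N =  2 → C
  i=16: S-I = 10 → K
  i=17: X-T =  4 → E
  i=18: O-B = 13 → N
  i=19: A-N = 13 → N
  i=20: N-G =  7 → H
  i=21: I-G =  2 → C
  i=22: T-J = 10 → K
  i=23: P-L =  4 → E
  i=24: T-G = 13 → N
  i=25: P-C = 13 → N
  i=26: J-C =  7 → H
  i=27: H-F =  2 → C
  i=28: W-M = 10 → K
  i=29: F-B =  4 → E
  i=30: D-Q = 13 → N
  i=31: I-V = 13 → N
  i=32: H-A =  7 → H
  i=33: N-L =  2 → C
  i=34: R-H = 10 → K
  shifts repeat with period 6: NNHCKE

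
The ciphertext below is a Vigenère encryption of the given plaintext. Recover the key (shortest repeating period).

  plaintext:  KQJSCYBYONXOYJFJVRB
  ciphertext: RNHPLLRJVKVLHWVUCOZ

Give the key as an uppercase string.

HXYXJNQL

  i= 0: R-K =  7 → H
  i= 1: N-Q = 23 → X
  i= 2: H-J = 24 → Y
  i= 3: P-S = 23 → X
  i= 4: L-C =  9 → J
  i= 5: L-Y = 13 → N
  i= 6: R-B = 16 → Q
  i= 7: J-Y = 11 → L
  i= 8: V-O =  7 → H
  i= 9: K-N = 23 → X
  i=10: V-X = 24 → Y
  i=11: L-O = 23 → X
  i=12: H-Y =  9 → J
  i=13: W-J = 13 → N
  i=14: V-F = 16 → Q
  i=15: U-J = 11 → L
  i=16: C-V =  7 → H
  i=17: O-R = 23 → X
  i=18: Z-B = 24 → Y
  shifts repeat with period 8: HXYXJNQL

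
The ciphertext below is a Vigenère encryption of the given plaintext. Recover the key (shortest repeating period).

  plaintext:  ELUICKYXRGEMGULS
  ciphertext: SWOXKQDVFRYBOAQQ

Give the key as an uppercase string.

OLUPIGFY

  i= 0: S-E = 14 → O
  i= 1: W-L = 11 → L
  i= 2: O-U = 20 → U
  i= 3: X-I = 15 → P
  i= 4: K-C =  8 → I
  i= 5: Q-K =  6 → G
  i= 6: D-Y =  5 → F
  i= 7: V-X = 24 → Y
  i= 8: F-R = 14 → O
  i= 9: R-G = 11 → L
  i=10: Y-E = 20 → U
  i=11: B-M = 15 → P
  i=12: O-G =  8 → I
  i=13: A-U =  6 → G
  i=14: Q-L =  5 → F
  i=15: Q-S = 24 → Y
  shifts repeat with period 8: OLUPIGFY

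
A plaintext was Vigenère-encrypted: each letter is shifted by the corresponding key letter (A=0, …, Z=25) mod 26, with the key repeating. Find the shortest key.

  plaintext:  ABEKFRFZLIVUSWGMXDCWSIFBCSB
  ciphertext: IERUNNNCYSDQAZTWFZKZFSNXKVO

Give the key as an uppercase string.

  i= 0: I-A =  8 → I
  i= 1: E-B =  3 → D
  i= 2: R-E = 13 → N
  i= 3: U-K = 10 → K
  i= 4: N-F =  8 → I
  i= 5: N-R = 22 → W
  i= 6: N-F =  8 → I
  i= 7: C-Z =  3 → D
  i= 8: Y-L = 13 → N
  i= 9: S-I = 10 → K
  i=10: D-V =  8 → I
  i=11: Q-U = 22 → W
  i=12: A-S =  8 → I
  i=13: Z-W =  3 → D
  i=14: T-G = 13 → N
  i=15: W-M = 10 → K
  i=16: F-X =  8 → I
  i=17: Z-D = 22 → W
  i=18: K-C =  8 → I
  i=19: Z-W =  3 → D
  i=20: F-S = 13 → N
  i=21: S-I = 10 → K
  i=22: N-F =  8 → I
  i=23: X-B = 22 → W
  i=24: K-C =  8 → I
  i=25: V-S =  3 → D
  i=26: O-B = 13 → N
  shifts repeat with period 6: IDNKIW

IDNKIW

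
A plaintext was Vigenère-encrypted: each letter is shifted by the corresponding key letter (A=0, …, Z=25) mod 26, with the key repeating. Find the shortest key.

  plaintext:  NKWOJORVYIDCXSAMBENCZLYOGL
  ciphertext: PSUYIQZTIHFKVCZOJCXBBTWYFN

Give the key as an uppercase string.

CIYKZ

  i= 0: P-N =  2 → C
  i= 1: S-K =  8 → I
  i= 2: U-W = 24 → Y
  i= 3: Y-O = 10 → K
  i= 4: I-J = 25 → Z
  i= 5: Q-O =  2 → C
  i= 6: Z-R =  8 → I
  i= 7: T-V = 24 → Y
  i= 8: I-Y = 10 → K
  i= 9: H-I = 25 → Z
  i=10: F-D =  2 → C
  i=11: K-C =  8 → I
  i=12: V-X = 24 → Y
  i=13: C-S = 10 → K
  i=14: Z-A = 25 → Z
  i=15: O-M =  2 → C
  i=16: J-B =  8 → I
  i=17: C-E = 24 → Y
  i=18: X-N = 10 → K
  i=19: B-C = 25 → Z
  i=20: B-Z =  2 → C
  i=21: T-L =  8 → I
  i=22: W-Y = 24 → Y
  i=23: Y-O = 10 → K
  i=24: F-G = 25 → Z
  i=25: N-L =  2 → C
  shifts repeat with period 5: CIYKZ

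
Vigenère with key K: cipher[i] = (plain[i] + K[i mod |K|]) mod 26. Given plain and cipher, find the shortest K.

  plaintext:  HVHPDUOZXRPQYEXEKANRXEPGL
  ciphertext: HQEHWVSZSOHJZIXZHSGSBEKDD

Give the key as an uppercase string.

AVXSTBE

  i= 0: H-H =  0 → A
  i= 1: Q-V = 21 → V
  i= 2: E-H = 23 → X
  i= 3: H-P = 18 → S
  i= 4: W-D = 19 → T
  i= 5: V-U =  1 → B
  i= 6: S-O =  4 → E
  i= 7: Z-Z =  0 → A
  i= 8: S-X = 21 → V
  i= 9: O-R = 23 → X
  i=10: H-P = 18 → S
  i=11: J-Q = 19 → T
  i=12: Z-Y =  1 → B
  i=13: I-E =  4 → E
  i=14: X-X =  0 → A
  i=15: Z-E = 21 → V
  i=16: H-K = 23 → X
  i=17: S-A = 18 → S
  i=18: G-N = 19 → T
  i=19: S-R =  1 → B
  i=20: B-X =  4 → E
  i=21: E-E =  0 → A
  i=22: K-P = 21 → V
  i=23: D-G = 23 → X
  i=24: D-L = 18 → S
  shifts repeat with period 7: AVXSTBE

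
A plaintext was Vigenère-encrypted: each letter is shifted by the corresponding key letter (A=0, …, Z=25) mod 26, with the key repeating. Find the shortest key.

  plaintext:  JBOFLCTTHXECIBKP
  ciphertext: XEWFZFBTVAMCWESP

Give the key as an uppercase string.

ODIA

  i= 0: X-J = 14 → O
  i= 1: E-B =  3 → D
  i= 2: W-O =  8 → I
  i= 3: F-F =  0 → A
  i= 4: Z-L = 14 → O
  i= 5: F-C =  3 → D
  i= 6: B-T =  8 → I
  i= 7: T-T =  0 → A
  i= 8: V-H = 14 → O
  i= 9: A-X =  3 → D
  i=10: M-E =  8 → I
  i=11: C-C =  0 → A
  i=12: W-I = 14 → O
  i=13: E-B =  3 → D
  i=14: S-K =  8 → I
  i=15: P-P =  0 → A
  shifts repeat with period 4: ODIA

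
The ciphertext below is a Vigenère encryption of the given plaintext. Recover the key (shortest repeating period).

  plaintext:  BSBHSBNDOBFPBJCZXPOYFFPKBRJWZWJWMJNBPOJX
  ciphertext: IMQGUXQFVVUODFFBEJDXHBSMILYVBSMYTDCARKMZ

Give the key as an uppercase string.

HUPZCWDC

  i= 0: I-B =  7 → H
  i= 1: M-S = 20 → U
  i= 2: Q-B = 15 → P
  i= 3: G-H = 25 → Z
  i= 4: U-S =  2 → C
  i= 5: X-B = 22 → W
  i= 6: Q-N =  3 → D
  i= 7: F-D =  2 → C
  i= 8: V-O =  7 → H
  i= 9: V-B = 20 → U
  i=10: U-F = 15 → P
  i=11: O-P = 25 → Z
  i=12: D-B =  2 → C
  i=13: F-J = 22 → W
  i=14: F-C =  3 → D
  i=15: B-Z =  2 → C
  i=16: E-X =  7 → H
  i=17: J-P = 20 → U
  i=18: D-O = 15 → P
  i=19: X-Y = 25 → Z
  i=20: H-F =  2 → C
  i=21: B-F = 22 → W
  i=22: S-P =  3 → D
  i=23: M-K =  2 → C
  i=24: I-B =  7 → H
  i=25: L-R = 20 → U
  i=26: Y-J = 15 → P
  i=27: V-W = 25 → Z
  i=28: B-Z =  2 → C
  i=29: S-W = 22 → W
  i=30: M-J =  3 → D
  i=31: Y-W =  2 → C
  i=32: T-M =  7 → H
  i=33: D-J = 20 → U
  i=34: C-N = 15 → P
  i=35: A-B = 25 → Z
  i=36: R-P =  2 → C
  i=37: K-O = 22 → W
  i=38: M-J =  3 → D
  i=39: Z-X =  2 → C
  shifts repeat with period 8: HUPZCWDC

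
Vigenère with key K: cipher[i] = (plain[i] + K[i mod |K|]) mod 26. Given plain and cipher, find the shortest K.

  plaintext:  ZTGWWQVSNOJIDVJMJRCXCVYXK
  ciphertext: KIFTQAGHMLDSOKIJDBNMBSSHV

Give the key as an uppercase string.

  i= 0: K-Z = 11 → L
  i= 1: I-T = 15 → P
  i= 2: F-G = 25 → Z
  i= 3: T-W = 23 → X
  i= 4: Q-W = 20 → U
  i= 5: A-Q = 10 → K
  i= 6: G-V = 11 → L
  i= 7: H-S = 15 → P
  i= 8: M-N = 25 → Z
  i= 9: L-O = 23 → X
  i=10: D-J = 20 → U
  i=11: S-I = 10 → K
  i=12: O-D = 11 → L
  i=13: K-V = 15 → P
  i=14: I-J = 25 → Z
  i=15: J-M = 23 → X
  i=16: D-J = 20 → U
  i=17: B-R = 10 → K
  i=18: N-C = 11 → L
  i=19: M-X = 15 → P
  i=20: B-C = 25 → Z
  i=21: S-V = 23 → X
  i=22: S-Y = 20 → U
  i=23: H-X = 10 → K
  i=24: V-K = 11 → L
  shifts repeat with period 6: LPZXUK

LPZXUK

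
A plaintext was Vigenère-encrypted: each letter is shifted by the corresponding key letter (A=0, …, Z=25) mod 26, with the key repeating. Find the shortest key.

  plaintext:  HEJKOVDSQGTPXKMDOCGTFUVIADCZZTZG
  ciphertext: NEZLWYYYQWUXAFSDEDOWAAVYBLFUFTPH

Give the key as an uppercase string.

GAQBIDV

  i= 0: N-H =  6 → G
  i= 1: E-E =  0 → A
  i= 2: Z-J = 16 → Q
  i= 3: L-K =  1 → B
  i= 4: W-O =  8 → I
  i= 5: Y-V =  3 → D
  i= 6: Y-D = 21 → V
  i= 7: Y-S =  6 → G
  i= 8: Q-Q =  0 → A
  i= 9: W-G = 16 → Q
  i=10: U-T =  1 → B
  i=11: X-P =  8 → I
  i=12: A-X =  3 → D
  i=13: F-K = 21 → V
  i=14: S-M =  6 → G
  i=15: D-D =  0 → A
  i=16: E-O = 16 → Q
  i=17: D-C =  1 → B
  i=18: O-G =  8 → I
  i=19: W-T =  3 → D
  i=20: A-F = 21 → V
  i=21: A-U =  6 → G
  i=22: V-V =  0 → A
  i=23: Y-I = 16 → Q
  i=24: B-A =  1 → B
  i=25: L-D =  8 → I
  i=26: F-C =  3 → D
  i=27: U-Z = 21 → V
  i=28: F-Z =  6 → G
  i=29: T-T =  0 → A
  i=30: P-Z = 16 → Q
  i=31: H-G =  1 → B
  shifts repeat with period 7: GAQBIDV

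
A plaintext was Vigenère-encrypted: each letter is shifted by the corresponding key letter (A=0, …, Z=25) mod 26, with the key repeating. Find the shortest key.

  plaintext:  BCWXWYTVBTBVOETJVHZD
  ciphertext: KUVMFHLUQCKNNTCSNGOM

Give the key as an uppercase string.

JSZPJ

  i= 0: K-B =  9 → J
  i= 1: U-C = 18 → S
  i= 2: V-W = 25 → Z
  i= 3: M-X = 15 → P
  i= 4: F-W =  9 → J
  i= 5: H-Y =  9 → J
  i= 6: L-T = 18 → S
  i= 7: U-V = 25 → Z
  i= 8: Q-B = 15 → P
  i= 9: C-T =  9 → J
  i=10: K-B =  9 → J
  i=11: N-V = 18 → S
  i=12: N-O = 25 → Z
  i=13: T-E = 15 → P
  i=14: C-T =  9 → J
  i=15: S-J =  9 → J
  i=16: N-V = 18 → S
  i=17: G-H = 25 → Z
  i=18: O-Z = 15 → P
  i=19: M-D =  9 → J
  shifts repeat with period 5: JSZPJ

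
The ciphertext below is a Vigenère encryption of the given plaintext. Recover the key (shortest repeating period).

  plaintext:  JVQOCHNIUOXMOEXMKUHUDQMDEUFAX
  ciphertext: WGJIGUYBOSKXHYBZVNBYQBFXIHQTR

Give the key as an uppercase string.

NLTUE

  i= 0: W-J = 13 → N
  i= 1: G-V = 11 → L
  i= 2: J-Q = 19 → T
  i= 3: I-O = 20 → U
  i= 4: G-C =  4 → E
  i= 5: U-H = 13 → N
  i= 6: Y-N = 11 → L
  i= 7: B-I = 19 → T
  i= 8: O-U = 20 → U
  i= 9: S-O =  4 → E
  i=10: K-X = 13 → N
  i=11: X-M = 11 → L
  i=12: H-O = 19 → T
  i=13: Y-E = 20 → U
  i=14: B-X =  4 → E
  i=15: Z-M = 13 → N
  i=16: V-K = 11 → L
  i=17: N-U = 19 → T
  i=18: B-H = 20 → U
  i=19: Y-U =  4 → E
  i=20: Q-D = 13 → N
  i=21: B-Q = 11 → L
  i=22: F-M = 19 → T
  i=23: X-D = 20 → U
  i=24: I-E =  4 → E
  i=25: H-U = 13 → N
  i=26: Q-F = 11 → L
  i=27: T-A = 19 → T
  i=28: R-X = 20 → U
  shifts repeat with period 5: NLTUE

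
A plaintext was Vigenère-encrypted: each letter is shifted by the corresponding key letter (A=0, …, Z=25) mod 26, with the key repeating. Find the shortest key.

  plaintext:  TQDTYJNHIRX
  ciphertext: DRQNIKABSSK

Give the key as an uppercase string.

  i= 0: D-T = 10 → K
  i= 1: R-Q =  1 → B
  i= 2: Q-D = 13 → N
  i= 3: N-T = 20 → U
  i= 4: I-Y = 10 → K
  i= 5: K-J =  1 → B
  i= 6: A-N = 13 → N
  i= 7: B-H = 20 → U
  i= 8: S-I = 10 → K
  i= 9: S-R =  1 → B
  i=10: K-X = 13 → N
  shifts repeat with period 4: KBNU

KBNU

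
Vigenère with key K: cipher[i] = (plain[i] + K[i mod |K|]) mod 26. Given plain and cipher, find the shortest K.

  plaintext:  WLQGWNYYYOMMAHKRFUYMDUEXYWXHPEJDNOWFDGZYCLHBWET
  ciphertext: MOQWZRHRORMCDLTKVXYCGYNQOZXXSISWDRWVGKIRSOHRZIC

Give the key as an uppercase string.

QDAQDEJT

  i= 0: M-W = 16 → Q
  i= 1: O-L =  3 → D
  i= 2: Q-Q =  0 → A
  i= 3: W-G = 16 → Q
  i= 4: Z-W =  3 → D
  i= 5: R-N =  4 → E
  i= 6: H-Y =  9 → J
  i= 7: R-Y = 19 → T
  i= 8: O-Y = 16 → Q
  i= 9: R-O =  3 → D
  i=10: M-M =  0 → A
  i=11: C-M = 16 → Q
  i=12: D-A =  3 → D
  i=13: L-H =  4 → E
  i=14: T-K =  9 → J
  i=15: K-R = 19 → T
  i=16: V-F = 16 → Q
  i=17: X-U =  3 → D
  i=18: Y-Y =  0 → A
  i=19: C-M = 16 → Q
  i=20: G-D =  3 → D
  i=21: Y-U =  4 → E
  i=22: N-E =  9 → J
  i=23: Q-X = 19 → T
  i=24: O-Y = 16 → Q
  i=25: Z-W =  3 → D
  i=26: X-X =  0 → A
  i=27: X-H = 16 → Q
  i=28: S-P =  3 → D
  i=29: I-E =  4 → E
  i=30: S-J =  9 → J
  i=31: W-D = 19 → T
  i=32: D-N = 16 → Q
  i=33: R-O =  3 → D
  i=34: W-W =  0 → A
  i=35: V-F = 16 → Q
  i=36: G-D =  3 → D
  i=37: K-G =  4 → E
  i=38: I-Z =  9 → J
  i=39: R-Y = 19 → T
  i=40: S-C = 16 → Q
  i=41: O-L =  3 → D
  i=42: H-H =  0 → A
  i=43: R-B = 16 → Q
  i=44: Z-W =  3 → D
  i=45: I-E =  4 → E
  i=46: C-T =  9 → J
  shifts repeat with period 8: QDAQDEJT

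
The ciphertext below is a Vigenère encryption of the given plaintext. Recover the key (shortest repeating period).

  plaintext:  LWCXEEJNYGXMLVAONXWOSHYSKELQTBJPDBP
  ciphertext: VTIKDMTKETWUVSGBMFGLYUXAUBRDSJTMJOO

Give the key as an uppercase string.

  i= 0: V-L = 10 → K
  i= 1: T-W = 23 → X
  i= 2: I-C =  6 → G
  i= 3: K-X = 13 → N
  i= 4: D-E = 25 → Z
  i= 5: M-E =  8 → I
  i= 6: T-J = 10 → K
  i= 7: K-N = 23 → X
  i= 8: E-Y =  6 → G
  i= 9: T-G = 13 → N
  i=10: W-X = 25 → Z
  i=11: U-M =  8 → I
  i=12: V-L = 10 → K
  i=13: S-V = 23 → X
  i=14: G-A =  6 → G
  i=15: B-O = 13 → N
  i=16: M-N = 25 → Z
  i=17: F-X =  8 → I
  i=18: G-W = 10 → K
  i=19: L-O = 23 → X
  i=20: Y-S =  6 → G
  i=21: U-H = 13 → N
  i=22: X-Y = 25 → Z
  i=23: A-S =  8 → I
  i=24: U-K = 10 → K
  i=25: B-E = 23 → X
  i=26: R-L =  6 → G
  i=27: D-Q = 13 → N
  i=28: S-T = 25 → Z
  i=29: J-B =  8 → I
  i=30: T-J = 10 → K
  i=31: M-P = 23 → X
  i=32: J-D =  6 → G
  i=33: O-B = 13 → N
  i=34: O-P = 25 → Z
  shifts repeat with period 6: KXGNZI

KXGNZI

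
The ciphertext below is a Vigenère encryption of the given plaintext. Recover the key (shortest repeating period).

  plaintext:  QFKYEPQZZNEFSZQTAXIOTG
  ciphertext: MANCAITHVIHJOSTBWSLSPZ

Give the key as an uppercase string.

WVDEWTDI

  i= 0: M-Q = 22 → W
  i= 1: A-F = 21 → V
  i= 2: N-K =  3 → D
  i= 3: C-Y =  4 → E
  i= 4: A-E = 22 → W
  i= 5: I-P = 19 → T
  i= 6: T-Q =  3 → D
  i= 7: H-Z =  8 → I
  i= 8: V-Z = 22 → W
  i= 9: I-N = 21 → V
  i=10: H-E =  3 → D
  i=11: J-F =  4 → E
  i=12: O-S = 22 → W
  i=13: S-Z = 19 → T
  i=14: T-Q =  3 → D
  i=15: B-T =  8 → I
  i=16: W-A = 22 → W
  i=17: S-X = 21 → V
  i=18: L-I =  3 → D
  i=19: S-O =  4 → E
  i=20: P-T = 22 → W
  i=21: Z-G = 19 → T
  shifts repeat with period 8: WVDEWTDI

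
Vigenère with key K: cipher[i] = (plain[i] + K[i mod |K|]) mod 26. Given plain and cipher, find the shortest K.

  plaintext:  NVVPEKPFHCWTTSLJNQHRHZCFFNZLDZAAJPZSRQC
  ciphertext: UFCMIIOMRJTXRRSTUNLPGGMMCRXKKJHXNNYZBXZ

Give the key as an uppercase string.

  i= 0: U-N =  7 → H
  i= 1: F-V = 10 → K
  i= 2: C-V =  7 → H
  i= 3: M-P = 23 → X
  i= 4: I-E =  4 → E
  i= 5: I-K = 24 → Y
  i= 6: O-P = 25 → Z
  i= 7: M-F =  7 → H
  i= 8: R-H = 10 → K
  i= 9: J-C =  7 → H
  i=10: T-W = 23 → X
  i=11: X-T =  4 → E
  i=12: R-T = 24 → Y
  i=13: R-S = 25 → Z
  i=14: S-L =  7 → H
  i=15: T-J = 10 → K
  i=16: U-N =  7 → H
  i=17: N-Q = 23 → X
  i=18: L-H =  4 → E
  i=19: P-R = 24 → Y
  i=20: G-H = 25 → Z
  i=21: G-Z =  7 → H
  i=22: M-C = 10 → K
  i=23: M-F =  7 → H
  i=24: C-F = 23 → X
  i=25: R-N =  4 → E
  i=26: X-Z = 24 → Y
  i=27: K-L = 25 → Z
  i=28: K-D =  7 → H
  i=29: J-Z = 10 → K
  i=30: H-A =  7 → H
  i=31: X-A = 23 → X
  i=32: N-J =  4 → E
  i=33: N-P = 24 → Y
  i=34: Y-Z = 25 → Z
  i=35: Z-S =  7 → H
  i=36: B-R = 10 → K
  i=37: X-Q =  7 → H
  i=38: Z-C = 23 → X
  shifts repeat with period 7: HKHXEYZ

HKHXEYZ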